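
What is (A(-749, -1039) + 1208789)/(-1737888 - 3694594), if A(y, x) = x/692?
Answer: -836480949/3759277544 ≈ -0.22251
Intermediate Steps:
A(y, x) = x/692 (A(y, x) = x*(1/692) = x/692)
(A(-749, -1039) + 1208789)/(-1737888 - 3694594) = ((1/692)*(-1039) + 1208789)/(-1737888 - 3694594) = (-1039/692 + 1208789)/(-5432482) = (836480949/692)*(-1/5432482) = -836480949/3759277544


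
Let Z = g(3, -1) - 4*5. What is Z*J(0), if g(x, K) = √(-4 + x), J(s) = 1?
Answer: -20 + I ≈ -20.0 + 1.0*I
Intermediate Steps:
Z = -20 + I (Z = √(-4 + 3) - 4*5 = √(-1) - 20 = I - 20 = -20 + I ≈ -20.0 + 1.0*I)
Z*J(0) = (-20 + I)*1 = -20 + I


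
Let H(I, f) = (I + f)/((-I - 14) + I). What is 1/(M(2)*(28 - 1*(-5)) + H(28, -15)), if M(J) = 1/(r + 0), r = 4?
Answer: 28/205 ≈ 0.13659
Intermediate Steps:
M(J) = 1/4 (M(J) = 1/(4 + 0) = 1/4)
H(I, f) = -I/14 - f/14 (H(I, f) = (I + f)/((-14 - I) + I) = (I + f)/(-14) = (I + f)*(-1/14) = -I/14 - f/14)
1/(M(2)*(28 - 1*(-5)) + H(28, -15)) = 1/((28 - 1*(-5))/4 + (-1/14*28 - 1/14*(-15))) = 1/((28 + 5)/4 + (-2 + 15/14)) = 1/((1/4)*33 - 13/14) = 1/(33/4 - 13/14) = 1/(205/28) = 28/205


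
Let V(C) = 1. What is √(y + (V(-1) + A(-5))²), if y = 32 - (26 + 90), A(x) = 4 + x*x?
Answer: 4*√51 ≈ 28.566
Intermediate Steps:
A(x) = 4 + x²
y = -84 (y = 32 - 1*116 = 32 - 116 = -84)
√(y + (V(-1) + A(-5))²) = √(-84 + (1 + (4 + (-5)²))²) = √(-84 + (1 + (4 + 25))²) = √(-84 + (1 + 29)²) = √(-84 + 30²) = √(-84 + 900) = √816 = 4*√51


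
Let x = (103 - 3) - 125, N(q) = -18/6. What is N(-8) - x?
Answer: 22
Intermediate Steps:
N(q) = -3 (N(q) = -18*⅙ = -3)
x = -25 (x = 100 - 125 = -25)
N(-8) - x = -3 - 1*(-25) = -3 + 25 = 22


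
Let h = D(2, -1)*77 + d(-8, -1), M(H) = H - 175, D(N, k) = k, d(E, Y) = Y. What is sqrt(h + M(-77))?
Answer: I*sqrt(330) ≈ 18.166*I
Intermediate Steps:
M(H) = -175 + H
h = -78 (h = -1*77 - 1 = -77 - 1 = -78)
sqrt(h + M(-77)) = sqrt(-78 + (-175 - 77)) = sqrt(-78 - 252) = sqrt(-330) = I*sqrt(330)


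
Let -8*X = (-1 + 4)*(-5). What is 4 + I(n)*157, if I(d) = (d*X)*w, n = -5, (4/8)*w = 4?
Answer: -11771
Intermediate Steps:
w = 8 (w = 2*4 = 8)
X = 15/8 (X = -(-1 + 4)*(-5)/8 = -3*(-5)/8 = -⅛*(-15) = 15/8 ≈ 1.8750)
I(d) = 15*d (I(d) = (d*(15/8))*8 = (15*d/8)*8 = 15*d)
4 + I(n)*157 = 4 + (15*(-5))*157 = 4 - 75*157 = 4 - 11775 = -11771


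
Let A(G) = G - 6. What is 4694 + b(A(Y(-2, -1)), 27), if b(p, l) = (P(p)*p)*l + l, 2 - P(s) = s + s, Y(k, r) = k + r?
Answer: -139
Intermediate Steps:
P(s) = 2 - 2*s (P(s) = 2 - (s + s) = 2 - 2*s)
A(G) = -6 + G
b(p, l) = l + l*p*(2 - 2*p) (b(p, l) = ((2 - 2*p)*p)*l + l = (p*(2 - 2*p))*l + l = l*p*(2 - 2*p) + l = l + l*p*(2 - 2*p))
4694 + b(A(Y(-2, -1)), 27) = 4694 - 1*27*(-1 + 2*(-6 + (-2 - 1))*(-1 + (-6 + (-2 - 1)))) = 4694 - 1*27*(-1 + 2*(-6 - 3)*(-1 + (-6 - 3))) = 4694 - 1*27*(-1 + 2*(-9)*(-1 - 9)) = 4694 - 1*27*(-1 + 2*(-9)*(-10)) = 4694 - 1*27*(-1 + 180) = 4694 - 1*27*179 = 4694 - 4833 = -139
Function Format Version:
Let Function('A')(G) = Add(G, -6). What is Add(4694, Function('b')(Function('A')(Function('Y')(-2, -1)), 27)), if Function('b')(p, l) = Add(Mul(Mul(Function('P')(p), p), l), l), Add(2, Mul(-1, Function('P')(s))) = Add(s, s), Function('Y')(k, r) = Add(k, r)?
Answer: -139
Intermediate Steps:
Function('P')(s) = Add(2, Mul(-2, s)) (Function('P')(s) = Add(2, Mul(-1, Add(s, s))) = Add(2, Mul(-1, Mul(2, s))) = Add(2, Mul(-2, s)))
Function('A')(G) = Add(-6, G)
Function('b')(p, l) = Add(l, Mul(l, p, Add(2, Mul(-2, p)))) (Function('b')(p, l) = Add(Mul(Mul(Add(2, Mul(-2, p)), p), l), l) = Add(Mul(Mul(p, Add(2, Mul(-2, p))), l), l) = Add(Mul(l, p, Add(2, Mul(-2, p))), l) = Add(l, Mul(l, p, Add(2, Mul(-2, p)))))
Add(4694, Function('b')(Function('A')(Function('Y')(-2, -1)), 27)) = Add(4694, Mul(-1, 27, Add(-1, Mul(2, Add(-6, Add(-2, -1)), Add(-1, Add(-6, Add(-2, -1))))))) = Add(4694, Mul(-1, 27, Add(-1, Mul(2, Add(-6, -3), Add(-1, Add(-6, -3)))))) = Add(4694, Mul(-1, 27, Add(-1, Mul(2, -9, Add(-1, -9))))) = Add(4694, Mul(-1, 27, Add(-1, Mul(2, -9, -10)))) = Add(4694, Mul(-1, 27, Add(-1, 180))) = Add(4694, Mul(-1, 27, 179)) = Add(4694, -4833) = -139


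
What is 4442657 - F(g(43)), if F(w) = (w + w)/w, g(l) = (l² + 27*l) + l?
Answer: 4442655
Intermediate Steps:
g(l) = l² + 28*l
F(w) = 2 (F(w) = (2*w)/w = 2)
4442657 - F(g(43)) = 4442657 - 1*2 = 4442657 - 2 = 4442655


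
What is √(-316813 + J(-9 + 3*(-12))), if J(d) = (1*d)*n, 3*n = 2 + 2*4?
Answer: I*√316963 ≈ 563.0*I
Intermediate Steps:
n = 10/3 (n = (2 + 2*4)/3 = (2 + 8)/3 = (⅓)*10 = 10/3 ≈ 3.3333)
J(d) = 10*d/3 (J(d) = (1*d)*(10/3) = d*(10/3) = 10*d/3)
√(-316813 + J(-9 + 3*(-12))) = √(-316813 + 10*(-9 + 3*(-12))/3) = √(-316813 + 10*(-9 - 36)/3) = √(-316813 + (10/3)*(-45)) = √(-316813 - 150) = √(-316963) = I*√316963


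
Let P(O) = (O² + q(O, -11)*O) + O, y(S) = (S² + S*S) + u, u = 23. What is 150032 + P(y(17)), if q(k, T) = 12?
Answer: 519046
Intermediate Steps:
y(S) = 23 + 2*S² (y(S) = (S² + S*S) + 23 = (S² + S²) + 23 = 2*S² + 23 = 23 + 2*S²)
P(O) = O² + 13*O (P(O) = (O² + 12*O) + O = O² + 13*O)
150032 + P(y(17)) = 150032 + (23 + 2*17²)*(13 + (23 + 2*17²)) = 150032 + (23 + 2*289)*(13 + (23 + 2*289)) = 150032 + (23 + 578)*(13 + (23 + 578)) = 150032 + 601*(13 + 601) = 150032 + 601*614 = 150032 + 369014 = 519046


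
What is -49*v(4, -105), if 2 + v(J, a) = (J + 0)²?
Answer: -686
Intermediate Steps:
v(J, a) = -2 + J² (v(J, a) = -2 + (J + 0)² = -2 + J²)
-49*v(4, -105) = -49*(-2 + 4²) = -49*(-2 + 16) = -49*14 = -686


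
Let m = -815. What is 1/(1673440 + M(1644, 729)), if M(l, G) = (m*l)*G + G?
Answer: -1/975083771 ≈ -1.0256e-9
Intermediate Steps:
M(l, G) = G - 815*G*l (M(l, G) = (-815*l)*G + G = -815*G*l + G = G - 815*G*l)
1/(1673440 + M(1644, 729)) = 1/(1673440 + 729*(1 - 815*1644)) = 1/(1673440 + 729*(1 - 1339860)) = 1/(1673440 + 729*(-1339859)) = 1/(1673440 - 976757211) = 1/(-975083771) = -1/975083771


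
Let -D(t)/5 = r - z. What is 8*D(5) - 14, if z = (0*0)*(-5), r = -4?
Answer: 146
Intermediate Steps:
z = 0 (z = 0*(-5) = 0)
D(t) = 20 (D(t) = -5*(-4 - 1*0) = -5*(-4 + 0) = -5*(-4) = 20)
8*D(5) - 14 = 8*20 - 14 = 160 - 14 = 146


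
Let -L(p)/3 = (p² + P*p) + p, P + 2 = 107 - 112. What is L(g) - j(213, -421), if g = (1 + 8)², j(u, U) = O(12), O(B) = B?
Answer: -18237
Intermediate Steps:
j(u, U) = 12
P = -7 (P = -2 + (107 - 112) = -2 - 5 = -7)
g = 81 (g = 9² = 81)
L(p) = -3*p² + 18*p (L(p) = -3*((p² - 7*p) + p) = -3*(p² - 6*p) = -3*p² + 18*p)
L(g) - j(213, -421) = 3*81*(6 - 1*81) - 1*12 = 3*81*(6 - 81) - 12 = 3*81*(-75) - 12 = -18225 - 12 = -18237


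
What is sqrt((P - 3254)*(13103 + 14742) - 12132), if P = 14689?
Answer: sqrt(318395443) ≈ 17844.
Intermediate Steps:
sqrt((P - 3254)*(13103 + 14742) - 12132) = sqrt((14689 - 3254)*(13103 + 14742) - 12132) = sqrt(11435*27845 - 12132) = sqrt(318407575 - 12132) = sqrt(318395443)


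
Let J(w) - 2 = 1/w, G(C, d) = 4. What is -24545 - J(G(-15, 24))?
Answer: -98189/4 ≈ -24547.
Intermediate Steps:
J(w) = 2 + 1/w
-24545 - J(G(-15, 24)) = -24545 - (2 + 1/4) = -24545 - (2 + ¼) = -24545 - 1*9/4 = -24545 - 9/4 = -98189/4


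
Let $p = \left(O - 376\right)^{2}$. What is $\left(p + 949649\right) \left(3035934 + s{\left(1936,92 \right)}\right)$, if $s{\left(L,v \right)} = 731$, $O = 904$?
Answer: $3730339495945$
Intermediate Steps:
$p = 278784$ ($p = \left(904 - 376\right)^{2} = 528^{2} = 278784$)
$\left(p + 949649\right) \left(3035934 + s{\left(1936,92 \right)}\right) = \left(278784 + 949649\right) \left(3035934 + 731\right) = 1228433 \cdot 3036665 = 3730339495945$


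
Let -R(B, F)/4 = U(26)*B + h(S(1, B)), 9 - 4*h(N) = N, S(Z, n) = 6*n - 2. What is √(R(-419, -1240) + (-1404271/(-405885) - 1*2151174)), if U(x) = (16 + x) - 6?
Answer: 2*I*√86216390735812710/405885 ≈ 1446.8*I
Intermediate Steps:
S(Z, n) = -2 + 6*n
h(N) = 9/4 - N/4
U(x) = 10 + x
R(B, F) = -11 - 138*B (R(B, F) = -4*((10 + 26)*B + (9/4 - (-2 + 6*B)/4)) = -4*(36*B + (9/4 + (½ - 3*B/2))) = -4*(36*B + (11/4 - 3*B/2)) = -4*(11/4 + 69*B/2) = -11 - 138*B)
√(R(-419, -1240) + (-1404271/(-405885) - 1*2151174)) = √((-11 - 138*(-419)) + (-1404271/(-405885) - 1*2151174)) = √((-11 + 57822) + (-1404271*(-1/405885) - 2151174)) = √(57811 + (1404271/405885 - 2151174)) = √(57811 - 873127854719/405885) = √(-849663236984/405885) = 2*I*√86216390735812710/405885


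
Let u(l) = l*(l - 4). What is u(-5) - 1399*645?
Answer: -902310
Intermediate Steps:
u(l) = l*(-4 + l)
u(-5) - 1399*645 = -5*(-4 - 5) - 1399*645 = -5*(-9) - 902355 = 45 - 902355 = -902310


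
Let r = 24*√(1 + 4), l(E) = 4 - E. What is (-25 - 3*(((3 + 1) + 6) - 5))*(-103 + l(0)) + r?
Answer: 3960 + 24*√5 ≈ 4013.7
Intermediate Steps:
r = 24*√5 ≈ 53.666
(-25 - 3*(((3 + 1) + 6) - 5))*(-103 + l(0)) + r = (-25 - 3*(((3 + 1) + 6) - 5))*(-103 + (4 - 1*0)) + 24*√5 = (-25 - 3*((4 + 6) - 5))*(-103 + (4 + 0)) + 24*√5 = (-25 - 3*(10 - 5))*(-103 + 4) + 24*√5 = (-25 - 3*5)*(-99) + 24*√5 = (-25 - 15)*(-99) + 24*√5 = -40*(-99) + 24*√5 = 3960 + 24*√5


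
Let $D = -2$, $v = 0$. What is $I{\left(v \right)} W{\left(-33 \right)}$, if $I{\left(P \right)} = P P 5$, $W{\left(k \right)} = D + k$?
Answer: $0$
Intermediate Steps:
$W{\left(k \right)} = -2 + k$
$I{\left(P \right)} = 5 P^{2}$ ($I{\left(P \right)} = P^{2} \cdot 5 = 5 P^{2}$)
$I{\left(v \right)} W{\left(-33 \right)} = 5 \cdot 0^{2} \left(-2 - 33\right) = 5 \cdot 0 \left(-35\right) = 0 \left(-35\right) = 0$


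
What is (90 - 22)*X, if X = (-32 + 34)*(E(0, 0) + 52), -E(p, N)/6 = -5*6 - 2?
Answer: 33184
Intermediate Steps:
E(p, N) = 192 (E(p, N) = -6*(-5*6 - 2) = -6*(-30 - 2) = -6*(-32) = 192)
X = 488 (X = (-32 + 34)*(192 + 52) = 2*244 = 488)
(90 - 22)*X = (90 - 22)*488 = 68*488 = 33184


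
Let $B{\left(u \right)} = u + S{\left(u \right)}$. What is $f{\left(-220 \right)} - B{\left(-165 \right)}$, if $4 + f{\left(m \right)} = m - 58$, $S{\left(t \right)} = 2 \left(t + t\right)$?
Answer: $543$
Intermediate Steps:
$S{\left(t \right)} = 4 t$ ($S{\left(t \right)} = 2 \cdot 2 t = 4 t$)
$f{\left(m \right)} = -62 + m$ ($f{\left(m \right)} = -4 + \left(m - 58\right) = -4 + \left(-58 + m\right) = -62 + m$)
$B{\left(u \right)} = 5 u$ ($B{\left(u \right)} = u + 4 u = 5 u$)
$f{\left(-220 \right)} - B{\left(-165 \right)} = \left(-62 - 220\right) - 5 \left(-165\right) = -282 - -825 = -282 + 825 = 543$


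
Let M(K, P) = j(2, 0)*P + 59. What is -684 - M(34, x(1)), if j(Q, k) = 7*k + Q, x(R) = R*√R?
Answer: -745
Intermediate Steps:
x(R) = R^(3/2)
j(Q, k) = Q + 7*k
M(K, P) = 59 + 2*P (M(K, P) = (2 + 7*0)*P + 59 = (2 + 0)*P + 59 = 2*P + 59 = 59 + 2*P)
-684 - M(34, x(1)) = -684 - (59 + 2*1^(3/2)) = -684 - (59 + 2*1) = -684 - (59 + 2) = -684 - 1*61 = -684 - 61 = -745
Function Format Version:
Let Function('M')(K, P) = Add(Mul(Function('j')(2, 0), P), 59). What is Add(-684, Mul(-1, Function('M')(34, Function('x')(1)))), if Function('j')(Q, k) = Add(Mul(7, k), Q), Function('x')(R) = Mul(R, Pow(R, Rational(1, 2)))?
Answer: -745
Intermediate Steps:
Function('x')(R) = Pow(R, Rational(3, 2))
Function('j')(Q, k) = Add(Q, Mul(7, k))
Function('M')(K, P) = Add(59, Mul(2, P)) (Function('M')(K, P) = Add(Mul(Add(2, Mul(7, 0)), P), 59) = Add(Mul(Add(2, 0), P), 59) = Add(Mul(2, P), 59) = Add(59, Mul(2, P)))
Add(-684, Mul(-1, Function('M')(34, Function('x')(1)))) = Add(-684, Mul(-1, Add(59, Mul(2, Pow(1, Rational(3, 2)))))) = Add(-684, Mul(-1, Add(59, Mul(2, 1)))) = Add(-684, Mul(-1, Add(59, 2))) = Add(-684, Mul(-1, 61)) = Add(-684, -61) = -745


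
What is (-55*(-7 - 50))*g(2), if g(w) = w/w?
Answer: 3135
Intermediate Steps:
g(w) = 1
(-55*(-7 - 50))*g(2) = -55*(-7 - 50)*1 = -55*(-57)*1 = 3135*1 = 3135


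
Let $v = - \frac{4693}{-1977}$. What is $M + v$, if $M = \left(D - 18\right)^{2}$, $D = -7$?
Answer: $\frac{1240318}{1977} \approx 627.37$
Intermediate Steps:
$M = 625$ ($M = \left(-7 - 18\right)^{2} = \left(-25\right)^{2} = 625$)
$v = \frac{4693}{1977}$ ($v = \left(-4693\right) \left(- \frac{1}{1977}\right) = \frac{4693}{1977} \approx 2.3738$)
$M + v = 625 + \frac{4693}{1977} = \frac{1240318}{1977}$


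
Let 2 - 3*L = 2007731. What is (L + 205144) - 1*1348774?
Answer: -1812873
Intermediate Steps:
L = -669243 (L = 2/3 - 1/3*2007731 = 2/3 - 2007731/3 = -669243)
(L + 205144) - 1*1348774 = (-669243 + 205144) - 1*1348774 = -464099 - 1348774 = -1812873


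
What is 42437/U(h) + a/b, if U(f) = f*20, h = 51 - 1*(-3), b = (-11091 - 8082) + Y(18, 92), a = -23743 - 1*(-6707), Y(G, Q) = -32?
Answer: 166680293/4148280 ≈ 40.181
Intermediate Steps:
a = -17036 (a = -23743 + 6707 = -17036)
b = -19205 (b = (-11091 - 8082) - 32 = -19173 - 32 = -19205)
h = 54 (h = 51 + 3 = 54)
U(f) = 20*f
42437/U(h) + a/b = 42437/((20*54)) - 17036/(-19205) = 42437/1080 - 17036*(-1/19205) = 42437*(1/1080) + 17036/19205 = 42437/1080 + 17036/19205 = 166680293/4148280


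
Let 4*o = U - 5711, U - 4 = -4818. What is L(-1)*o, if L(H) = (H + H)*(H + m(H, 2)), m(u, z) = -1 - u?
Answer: -10525/2 ≈ -5262.5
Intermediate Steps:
L(H) = -2*H (L(H) = (H + H)*(H + (-1 - H)) = (2*H)*(-1) = -2*H)
U = -4814 (U = 4 - 4818 = -4814)
o = -10525/4 (o = (-4814 - 5711)/4 = (¼)*(-10525) = -10525/4 ≈ -2631.3)
L(-1)*o = -2*(-1)*(-10525/4) = 2*(-10525/4) = -10525/2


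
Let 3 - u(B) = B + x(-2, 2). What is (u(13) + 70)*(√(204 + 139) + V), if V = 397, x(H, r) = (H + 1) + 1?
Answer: 23820 + 420*√7 ≈ 24931.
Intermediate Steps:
x(H, r) = 2 + H (x(H, r) = (1 + H) + 1 = 2 + H)
u(B) = 3 - B (u(B) = 3 - (B + (2 - 2)) = 3 - (B + 0) = 3 - B)
(u(13) + 70)*(√(204 + 139) + V) = ((3 - 1*13) + 70)*(√(204 + 139) + 397) = ((3 - 13) + 70)*(√343 + 397) = (-10 + 70)*(7*√7 + 397) = 60*(397 + 7*√7) = 23820 + 420*√7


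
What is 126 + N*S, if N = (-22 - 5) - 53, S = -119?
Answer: 9646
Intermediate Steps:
N = -80 (N = -27 - 53 = -80)
126 + N*S = 126 - 80*(-119) = 126 + 9520 = 9646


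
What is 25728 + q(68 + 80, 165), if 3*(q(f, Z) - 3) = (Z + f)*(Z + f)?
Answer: 175162/3 ≈ 58387.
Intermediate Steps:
q(f, Z) = 3 + (Z + f)²/3 (q(f, Z) = 3 + ((Z + f)*(Z + f))/3 = 3 + (Z + f)²/3)
25728 + q(68 + 80, 165) = 25728 + (3 + (165 + (68 + 80))²/3) = 25728 + (3 + (165 + 148)²/3) = 25728 + (3 + (⅓)*313²) = 25728 + (3 + (⅓)*97969) = 25728 + (3 + 97969/3) = 25728 + 97978/3 = 175162/3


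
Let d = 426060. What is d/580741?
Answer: 426060/580741 ≈ 0.73365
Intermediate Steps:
d/580741 = 426060/580741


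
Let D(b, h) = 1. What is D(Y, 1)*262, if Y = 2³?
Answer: 262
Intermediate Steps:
Y = 8
D(Y, 1)*262 = 1*262 = 262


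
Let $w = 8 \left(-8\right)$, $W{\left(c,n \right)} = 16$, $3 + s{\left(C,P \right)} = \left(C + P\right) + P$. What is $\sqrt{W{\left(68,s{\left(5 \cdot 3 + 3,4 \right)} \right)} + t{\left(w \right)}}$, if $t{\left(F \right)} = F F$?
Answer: $4 \sqrt{257} \approx 64.125$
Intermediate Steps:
$s{\left(C,P \right)} = -3 + C + 2 P$ ($s{\left(C,P \right)} = -3 + \left(\left(C + P\right) + P\right) = -3 + \left(C + 2 P\right) = -3 + C + 2 P$)
$w = -64$
$t{\left(F \right)} = F^{2}$
$\sqrt{W{\left(68,s{\left(5 \cdot 3 + 3,4 \right)} \right)} + t{\left(w \right)}} = \sqrt{16 + \left(-64\right)^{2}} = \sqrt{16 + 4096} = \sqrt{4112} = 4 \sqrt{257}$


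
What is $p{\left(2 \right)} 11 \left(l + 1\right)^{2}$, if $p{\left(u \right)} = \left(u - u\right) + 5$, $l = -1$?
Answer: $0$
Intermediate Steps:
$p{\left(u \right)} = 5$ ($p{\left(u \right)} = 0 + 5 = 5$)
$p{\left(2 \right)} 11 \left(l + 1\right)^{2} = 5 \cdot 11 \left(-1 + 1\right)^{2} = 55 \cdot 0^{2} = 55 \cdot 0 = 0$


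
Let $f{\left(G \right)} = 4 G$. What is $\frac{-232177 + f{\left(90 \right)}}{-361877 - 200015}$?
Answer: $\frac{231817}{561892} \approx 0.41257$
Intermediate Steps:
$\frac{-232177 + f{\left(90 \right)}}{-361877 - 200015} = \frac{-232177 + 4 \cdot 90}{-361877 - 200015} = \frac{-232177 + 360}{-561892} = \left(-231817\right) \left(- \frac{1}{561892}\right) = \frac{231817}{561892}$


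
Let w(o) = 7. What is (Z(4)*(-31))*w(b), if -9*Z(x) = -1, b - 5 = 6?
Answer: -217/9 ≈ -24.111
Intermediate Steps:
b = 11 (b = 5 + 6 = 11)
Z(x) = 1/9 (Z(x) = -1/9*(-1) = 1/9)
(Z(4)*(-31))*w(b) = ((1/9)*(-31))*7 = -31/9*7 = -217/9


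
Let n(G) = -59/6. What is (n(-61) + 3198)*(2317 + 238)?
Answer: 48874595/6 ≈ 8.1458e+6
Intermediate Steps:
n(G) = -59/6 (n(G) = -59*⅙ = -59/6)
(n(-61) + 3198)*(2317 + 238) = (-59/6 + 3198)*(2317 + 238) = (19129/6)*2555 = 48874595/6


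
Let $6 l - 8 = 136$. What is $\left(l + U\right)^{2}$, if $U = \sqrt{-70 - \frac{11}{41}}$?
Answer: $\frac{\left(984 + i \sqrt{118121}\right)^{2}}{1681} \approx 505.73 + 402.37 i$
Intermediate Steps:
$l = 24$ ($l = \frac{4}{3} + \frac{1}{6} \cdot 136 = \frac{4}{3} + \frac{68}{3} = 24$)
$U = \frac{i \sqrt{118121}}{41}$ ($U = \sqrt{-70 - \frac{11}{41}} = \sqrt{- \frac{2881}{41}} = \frac{i \sqrt{118121}}{41} \approx 8.3826 i$)
$\left(l + U\right)^{2} = \left(24 + \frac{i \sqrt{118121}}{41}\right)^{2}$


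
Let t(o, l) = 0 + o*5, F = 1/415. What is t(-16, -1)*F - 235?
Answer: -19521/83 ≈ -235.19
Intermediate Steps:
F = 1/415 ≈ 0.0024096
t(o, l) = 5*o (t(o, l) = 0 + 5*o = 5*o)
t(-16, -1)*F - 235 = (5*(-16))*(1/415) - 235 = -80*1/415 - 235 = -16/83 - 235 = -19521/83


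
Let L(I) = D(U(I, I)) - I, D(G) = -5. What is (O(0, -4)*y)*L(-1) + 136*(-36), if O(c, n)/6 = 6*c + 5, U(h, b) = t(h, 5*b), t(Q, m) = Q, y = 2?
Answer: -5136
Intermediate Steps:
U(h, b) = h
O(c, n) = 30 + 36*c (O(c, n) = 6*(6*c + 5) = 6*(5 + 6*c) = 30 + 36*c)
L(I) = -5 - I
(O(0, -4)*y)*L(-1) + 136*(-36) = ((30 + 36*0)*2)*(-5 - 1*(-1)) + 136*(-36) = ((30 + 0)*2)*(-5 + 1) - 4896 = (30*2)*(-4) - 4896 = 60*(-4) - 4896 = -240 - 4896 = -5136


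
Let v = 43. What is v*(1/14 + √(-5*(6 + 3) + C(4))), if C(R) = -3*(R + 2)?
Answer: 43/14 + 129*I*√7 ≈ 3.0714 + 341.3*I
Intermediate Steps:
C(R) = -6 - 3*R (C(R) = -3*(2 + R) = -6 - 3*R)
v*(1/14 + √(-5*(6 + 3) + C(4))) = 43*(1/14 + √(-5*(6 + 3) + (-6 - 3*4))) = 43*(1/14 + √(-5*9 + (-6 - 12))) = 43*(1/14 + √(-45 - 18)) = 43*(1/14 + √(-63)) = 43*(1/14 + 3*I*√7) = 43/14 + 129*I*√7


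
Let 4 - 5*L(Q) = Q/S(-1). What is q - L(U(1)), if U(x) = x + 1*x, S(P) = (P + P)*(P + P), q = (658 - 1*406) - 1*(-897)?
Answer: 11483/10 ≈ 1148.3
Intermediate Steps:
q = 1149 (q = (658 - 406) + 897 = 252 + 897 = 1149)
S(P) = 4*P² (S(P) = (2*P)*(2*P) = 4*P²)
U(x) = 2*x (U(x) = x + x = 2*x)
L(Q) = ⅘ - Q/20 (L(Q) = ⅘ - Q/(5*(4*(-1)²)) = ⅘ - Q/(5*(4*1)) = ⅘ - Q/(5*4) = ⅘ - Q/20)
q - L(U(1)) = 1149 - (⅘ - 1/10) = 1149 - (⅘ - 1/20*2) = 1149 - (⅘ - ⅒) = 1149 - 1*7/10 = 1149 - 7/10 = 11483/10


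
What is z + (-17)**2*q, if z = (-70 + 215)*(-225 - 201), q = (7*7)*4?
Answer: -5126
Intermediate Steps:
q = 196 (q = 49*4 = 196)
z = -61770 (z = 145*(-426) = -61770)
z + (-17)**2*q = -61770 + (-17)**2*196 = -61770 + 289*196 = -61770 + 56644 = -5126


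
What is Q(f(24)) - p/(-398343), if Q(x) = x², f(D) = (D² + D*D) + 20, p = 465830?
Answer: 547158037142/398343 ≈ 1.3736e+6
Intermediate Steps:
f(D) = 20 + 2*D² (f(D) = (D² + D²) + 20 = 2*D² + 20 = 20 + 2*D²)
Q(f(24)) - p/(-398343) = (20 + 2*24²)² - 465830/(-398343) = (20 + 2*576)² - 465830*(-1)/398343 = (20 + 1152)² - 1*(-465830/398343) = 1172² + 465830/398343 = 1373584 + 465830/398343 = 547158037142/398343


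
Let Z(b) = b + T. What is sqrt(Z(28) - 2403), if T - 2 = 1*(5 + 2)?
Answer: 13*I*sqrt(14) ≈ 48.642*I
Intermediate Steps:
T = 9 (T = 2 + 1*(5 + 2) = 2 + 1*7 = 2 + 7 = 9)
Z(b) = 9 + b (Z(b) = b + 9 = 9 + b)
sqrt(Z(28) - 2403) = sqrt((9 + 28) - 2403) = sqrt(37 - 2403) = sqrt(-2366) = 13*I*sqrt(14)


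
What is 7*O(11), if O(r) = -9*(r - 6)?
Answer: -315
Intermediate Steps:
O(r) = 54 - 9*r (O(r) = -9*(-6 + r) = 54 - 9*r)
7*O(11) = 7*(54 - 9*11) = 7*(54 - 99) = 7*(-45) = -315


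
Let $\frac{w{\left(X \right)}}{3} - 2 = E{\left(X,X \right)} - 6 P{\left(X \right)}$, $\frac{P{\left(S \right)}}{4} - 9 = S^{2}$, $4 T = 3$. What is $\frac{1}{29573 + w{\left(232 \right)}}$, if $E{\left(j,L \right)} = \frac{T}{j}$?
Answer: $- \frac{928}{3569456407} \approx -2.5998 \cdot 10^{-7}$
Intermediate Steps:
$T = \frac{3}{4}$ ($T = \frac{1}{4} \cdot 3 = \frac{3}{4} \approx 0.75$)
$E{\left(j,L \right)} = \frac{3}{4 j}$
$P{\left(S \right)} = 36 + 4 S^{2}$
$w{\left(X \right)} = -642 - 72 X^{2} + \frac{9}{4 X}$ ($w{\left(X \right)} = 6 + 3 \left(\frac{3}{4 X} - 6 \left(36 + 4 X^{2}\right)\right) = 6 + 3 \left(\frac{3}{4 X} - \left(216 + 24 X^{2}\right)\right) = 6 + 3 \left(-216 - 24 X^{2} + \frac{3}{4 X}\right) = 6 - \left(648 + 72 X^{2} - \frac{9}{4 X}\right) = -642 - 72 X^{2} + \frac{9}{4 X}$)
$\frac{1}{29573 + w{\left(232 \right)}} = \frac{1}{29573 - \left(642 + 3875328 - \frac{9}{928}\right)} = \frac{1}{29573 - \frac{3596900151}{928}} = \frac{1}{- \frac{3569456407}{928}} = - \frac{928}{3569456407}$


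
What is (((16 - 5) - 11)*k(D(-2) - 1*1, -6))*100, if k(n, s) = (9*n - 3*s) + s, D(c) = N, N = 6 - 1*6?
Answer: 0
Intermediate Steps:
N = 0 (N = 6 - 6 = 0)
D(c) = 0
k(n, s) = -2*s + 9*n (k(n, s) = (-3*s + 9*n) + s = -2*s + 9*n)
(((16 - 5) - 11)*k(D(-2) - 1*1, -6))*100 = (((16 - 5) - 11)*(-2*(-6) + 9*(0 - 1*1)))*100 = ((11 - 11)*(12 + 9*(0 - 1)))*100 = (0*(12 + 9*(-1)))*100 = (0*(12 - 9))*100 = (0*3)*100 = 0*100 = 0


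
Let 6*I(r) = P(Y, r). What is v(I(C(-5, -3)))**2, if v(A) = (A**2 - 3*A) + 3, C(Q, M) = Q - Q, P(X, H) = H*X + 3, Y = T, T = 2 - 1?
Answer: 49/16 ≈ 3.0625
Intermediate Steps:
T = 1
Y = 1
P(X, H) = 3 + H*X
C(Q, M) = 0
I(r) = 1/2 + r/6 (I(r) = (3 + r*1)/6 = (3 + r)/6 = 1/2 + r/6)
v(A) = 3 + A**2 - 3*A
v(I(C(-5, -3)))**2 = (3 + (1/2 + (1/6)*0)**2 - 3*(1/2 + (1/6)*0))**2 = (3 + (1/2 + 0)**2 - 3*(1/2 + 0))**2 = (3 + (1/2)**2 - 3*1/2)**2 = (3 + 1/4 - 3/2)**2 = (7/4)**2 = 49/16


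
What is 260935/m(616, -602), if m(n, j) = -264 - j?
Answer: 260935/338 ≈ 772.00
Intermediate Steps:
260935/m(616, -602) = 260935/(-264 - 1*(-602)) = 260935/(-264 + 602) = 260935/338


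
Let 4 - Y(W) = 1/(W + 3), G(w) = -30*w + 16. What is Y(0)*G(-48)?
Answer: 16016/3 ≈ 5338.7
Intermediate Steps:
G(w) = 16 - 30*w
Y(W) = 4 - 1/(3 + W) (Y(W) = 4 - 1/(W + 3) = 4 - 1/(3 + W))
Y(0)*G(-48) = ((11 + 4*0)/(3 + 0))*(16 - 30*(-48)) = ((11 + 0)/3)*(16 + 1440) = ((1/3)*11)*1456 = (11/3)*1456 = 16016/3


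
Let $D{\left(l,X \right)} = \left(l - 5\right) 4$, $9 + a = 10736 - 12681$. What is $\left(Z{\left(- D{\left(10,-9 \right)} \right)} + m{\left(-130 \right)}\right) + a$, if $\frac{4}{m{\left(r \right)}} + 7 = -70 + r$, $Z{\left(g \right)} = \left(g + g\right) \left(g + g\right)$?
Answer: $- \frac{73282}{207} \approx -354.02$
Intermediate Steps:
$a = -1954$ ($a = -9 + \left(10736 - 12681\right) = -9 - 1945 = -1954$)
$D{\left(l,X \right)} = -20 + 4 l$ ($D{\left(l,X \right)} = \left(-5 + l\right) 4 = -20 + 4 l$)
$Z{\left(g \right)} = 4 g^{2}$ ($Z{\left(g \right)} = 2 g 2 g = 4 g^{2}$)
$m{\left(r \right)} = \frac{4}{-77 + r}$ ($m{\left(r \right)} = \frac{4}{-7 + \left(-70 + r\right)} = \frac{4}{-77 + r}$)
$\left(Z{\left(- D{\left(10,-9 \right)} \right)} + m{\left(-130 \right)}\right) + a = \left(4 \left(- (-20 + 4 \cdot 10)\right)^{2} + \frac{4}{-77 - 130}\right) - 1954 = \left(4 \left(- (-20 + 40)\right)^{2} + \frac{4}{-207}\right) - 1954 = \left(4 \left(\left(-1\right) 20\right)^{2} + 4 \left(- \frac{1}{207}\right)\right) - 1954 = \left(4 \left(-20\right)^{2} - \frac{4}{207}\right) - 1954 = \left(4 \cdot 400 - \frac{4}{207}\right) - 1954 = \left(1600 - \frac{4}{207}\right) - 1954 = \frac{331196}{207} - 1954 = - \frac{73282}{207}$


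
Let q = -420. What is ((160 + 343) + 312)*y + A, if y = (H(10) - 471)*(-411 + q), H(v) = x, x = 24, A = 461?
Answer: 302737916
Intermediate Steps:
H(v) = 24
y = 371457 (y = (24 - 471)*(-411 - 420) = -447*(-831) = 371457)
((160 + 343) + 312)*y + A = ((160 + 343) + 312)*371457 + 461 = (503 + 312)*371457 + 461 = 815*371457 + 461 = 302737455 + 461 = 302737916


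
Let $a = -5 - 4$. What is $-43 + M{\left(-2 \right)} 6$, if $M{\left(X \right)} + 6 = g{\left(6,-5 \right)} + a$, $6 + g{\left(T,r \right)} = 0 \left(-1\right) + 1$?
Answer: $-163$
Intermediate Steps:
$a = -9$ ($a = -5 - 4 = -9$)
$g{\left(T,r \right)} = -5$ ($g{\left(T,r \right)} = -6 + \left(0 \left(-1\right) + 1\right) = -6 + \left(0 + 1\right) = -6 + 1 = -5$)
$M{\left(X \right)} = -20$ ($M{\left(X \right)} = -6 - 14 = -20$)
$-43 + M{\left(-2 \right)} 6 = -43 - 120 = -163$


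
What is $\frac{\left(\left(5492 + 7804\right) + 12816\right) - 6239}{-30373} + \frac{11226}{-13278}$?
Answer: $- \frac{14400976}{9602207} \approx -1.4998$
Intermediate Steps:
$\frac{\left(\left(5492 + 7804\right) + 12816\right) - 6239}{-30373} + \frac{11226}{-13278} = \left(\left(13296 + 12816\right) - 6239\right) \left(- \frac{1}{30373}\right) + 11226 \left(- \frac{1}{13278}\right) = \left(26112 - 6239\right) \left(- \frac{1}{30373}\right) - \frac{1871}{2213} = 19873 \left(- \frac{1}{30373}\right) - \frac{1871}{2213} = - \frac{2839}{4339} - \frac{1871}{2213} = - \frac{14400976}{9602207}$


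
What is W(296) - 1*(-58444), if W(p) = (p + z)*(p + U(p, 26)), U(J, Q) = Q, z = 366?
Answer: 271608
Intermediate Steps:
W(p) = (26 + p)*(366 + p) (W(p) = (p + 366)*(p + 26) = (366 + p)*(26 + p) = (26 + p)*(366 + p))
W(296) - 1*(-58444) = (9516 + 296² + 392*296) - 1*(-58444) = (9516 + 87616 + 116032) + 58444 = 213164 + 58444 = 271608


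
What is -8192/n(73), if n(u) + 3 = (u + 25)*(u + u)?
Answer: -8192/14305 ≈ -0.57267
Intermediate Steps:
n(u) = -3 + 2*u*(25 + u) (n(u) = -3 + (u + 25)*(u + u) = -3 + (25 + u)*(2*u) = -3 + 2*u*(25 + u))
-8192/n(73) = -8192/(-3 + 2*73² + 50*73) = -8192/(-3 + 2*5329 + 3650) = -8192/(-3 + 10658 + 3650) = -8192/14305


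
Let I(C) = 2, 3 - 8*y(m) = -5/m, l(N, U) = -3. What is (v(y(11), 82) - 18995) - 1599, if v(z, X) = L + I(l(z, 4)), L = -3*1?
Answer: -20595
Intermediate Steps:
y(m) = 3/8 + 5/(8*m) (y(m) = 3/8 - (-5)/(8*m) = 3/8 + 5/(8*m))
L = -3
v(z, X) = -1 (v(z, X) = -3 + 2 = -1)
(v(y(11), 82) - 18995) - 1599 = (-1 - 18995) - 1599 = -18996 - 1599 = -20595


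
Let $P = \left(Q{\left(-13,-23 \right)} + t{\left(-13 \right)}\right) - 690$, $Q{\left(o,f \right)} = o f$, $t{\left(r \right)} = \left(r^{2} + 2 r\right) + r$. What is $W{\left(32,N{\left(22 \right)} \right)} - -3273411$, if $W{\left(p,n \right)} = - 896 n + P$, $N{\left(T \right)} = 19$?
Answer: $3256126$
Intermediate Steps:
$t{\left(r \right)} = r^{2} + 3 r$
$Q{\left(o,f \right)} = f o$
$P = -261$ ($P = \left(\left(-23\right) \left(-13\right) - 13 \left(3 - 13\right)\right) - 690 = \left(299 - -130\right) - 690 = \left(299 + 130\right) - 690 = 429 - 690 = -261$)
$W{\left(p,n \right)} = -261 - 896 n$ ($W{\left(p,n \right)} = - 896 n - 261 = -261 - 896 n$)
$W{\left(32,N{\left(22 \right)} \right)} - -3273411 = \left(-261 - 17024\right) - -3273411 = \left(-261 - 17024\right) + 3273411 = -17285 + 3273411 = 3256126$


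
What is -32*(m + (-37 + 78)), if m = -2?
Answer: -1248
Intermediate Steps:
-32*(m + (-37 + 78)) = -32*(-2 + (-37 + 78)) = -32*(-2 + 41) = -32*39 = -1248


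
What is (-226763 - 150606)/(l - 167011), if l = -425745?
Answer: 377369/592756 ≈ 0.63663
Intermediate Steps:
(-226763 - 150606)/(l - 167011) = (-226763 - 150606)/(-425745 - 167011) = -377369/(-592756) = -377369*(-1/592756) = 377369/592756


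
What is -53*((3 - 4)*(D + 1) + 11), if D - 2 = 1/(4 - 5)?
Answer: -477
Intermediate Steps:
D = 1 (D = 2 + 1/(4 - 5) = 2 + 1/(-1) = 2 - 1 = 1)
-53*((3 - 4)*(D + 1) + 11) = -53*((3 - 4)*(1 + 1) + 11) = -53*(-1*2 + 11) = -53*(-2 + 11) = -53*9 = -477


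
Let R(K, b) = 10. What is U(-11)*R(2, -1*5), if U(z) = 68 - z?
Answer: 790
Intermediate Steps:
U(-11)*R(2, -1*5) = (68 - 1*(-11))*10 = (68 + 11)*10 = 79*10 = 790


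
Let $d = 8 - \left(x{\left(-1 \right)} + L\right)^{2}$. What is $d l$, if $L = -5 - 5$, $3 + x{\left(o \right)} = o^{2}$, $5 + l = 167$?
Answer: $-22032$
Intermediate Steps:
$l = 162$ ($l = -5 + 167 = 162$)
$x{\left(o \right)} = -3 + o^{2}$
$L = -10$
$d = -136$ ($d = 8 - \left(\left(-3 + \left(-1\right)^{2}\right) - 10\right)^{2} = 8 - \left(\left(-3 + 1\right) - 10\right)^{2} = 8 - \left(-2 - 10\right)^{2} = 8 - \left(-12\right)^{2} = 8 - 144 = -136$)
$d l = \left(-136\right) 162 = -22032$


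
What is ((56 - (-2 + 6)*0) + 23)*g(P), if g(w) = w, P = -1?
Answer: -79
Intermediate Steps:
((56 - (-2 + 6)*0) + 23)*g(P) = ((56 - (-2 + 6)*0) + 23)*(-1) = ((56 - 4*0) + 23)*(-1) = ((56 - 1*0) + 23)*(-1) = ((56 + 0) + 23)*(-1) = (56 + 23)*(-1) = 79*(-1) = -79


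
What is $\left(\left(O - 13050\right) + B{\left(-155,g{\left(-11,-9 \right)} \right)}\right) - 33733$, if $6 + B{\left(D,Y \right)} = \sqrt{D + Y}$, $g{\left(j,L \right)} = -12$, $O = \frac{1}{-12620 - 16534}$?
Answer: $- \frac{1364086507}{29154} + i \sqrt{167} \approx -46789.0 + 12.923 i$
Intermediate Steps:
$O = - \frac{1}{29154}$ ($O = \frac{1}{-29154} = - \frac{1}{29154} \approx -3.4301 \cdot 10^{-5}$)
$B{\left(D,Y \right)} = -6 + \sqrt{D + Y}$
$\left(\left(O - 13050\right) + B{\left(-155,g{\left(-11,-9 \right)} \right)}\right) - 33733 = \left(\left(- \frac{1}{29154} - 13050\right) - \left(6 - \sqrt{-155 - 12}\right)\right) - 33733 = \left(- \frac{380459701}{29154} - \left(6 - \sqrt{-167}\right)\right) - 33733 = \left(- \frac{380459701}{29154} - \left(6 - i \sqrt{167}\right)\right) - 33733 = \left(- \frac{380634625}{29154} + i \sqrt{167}\right) - 33733 = - \frac{1364086507}{29154} + i \sqrt{167}$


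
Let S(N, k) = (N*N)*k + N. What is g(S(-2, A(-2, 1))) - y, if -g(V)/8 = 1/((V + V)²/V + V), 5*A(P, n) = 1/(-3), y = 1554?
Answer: -26406/17 ≈ -1553.3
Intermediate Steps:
A(P, n) = -1/15 (A(P, n) = (⅕)/(-3) = (⅕)*(-⅓) = -1/15)
S(N, k) = N + k*N² (S(N, k) = N²*k + N = k*N² + N = N + k*N²)
g(V) = -8/(5*V) (g(V) = -8/((V + V)²/V + V) = -8/((2*V)²/V + V) = -8/((4*V²)/V + V) = -8/(4*V + V) = -8*1/(5*V) = -8/(5*V))
g(S(-2, A(-2, 1))) - y = -8*(-1/(2*(1 - 2*(-1/15))))/5 - 1*1554 = -8*(-1/(2*(1 + 2/15)))/5 - 1554 = -8/(5*((-2*17/15))) - 1554 = -8/(5*(-34/15)) - 1554 = -8/5*(-15/34) - 1554 = 12/17 - 1554 = -26406/17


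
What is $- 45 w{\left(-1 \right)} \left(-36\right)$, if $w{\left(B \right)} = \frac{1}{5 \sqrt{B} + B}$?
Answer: $- \frac{810}{13} - \frac{4050 i}{13} \approx -62.308 - 311.54 i$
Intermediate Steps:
$w{\left(B \right)} = \frac{1}{B + 5 \sqrt{B}}$
$- 45 w{\left(-1 \right)} \left(-36\right) = - \frac{45}{-1 + 5 \sqrt{-1}} \left(-36\right) = - \frac{45}{-1 + 5 i} \left(-36\right) = - 45 \frac{-1 - 5 i}{26} \left(-36\right) = - \frac{45 \left(-1 - 5 i\right)}{26} \left(-36\right) = \frac{810 \left(-1 - 5 i\right)}{13}$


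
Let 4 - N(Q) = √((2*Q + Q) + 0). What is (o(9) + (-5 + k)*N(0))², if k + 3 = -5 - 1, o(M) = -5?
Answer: 3721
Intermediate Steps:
k = -9 (k = -3 + (-5 - 1) = -3 - 6 = -9)
N(Q) = 4 - √3*√Q (N(Q) = 4 - √((2*Q + Q) + 0) = 4 - √(3*Q + 0) = 4 - √(3*Q) = 4 - √3*√Q)
(o(9) + (-5 + k)*N(0))² = (-5 + (-5 - 9)*(4 - √3*√0))² = (-5 - 14*(4 - 1*√3*0))² = (-5 - 14*(4 + 0))² = (-5 - 14*4)² = (-5 - 56)² = (-61)² = 3721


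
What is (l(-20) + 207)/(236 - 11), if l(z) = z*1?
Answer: 187/225 ≈ 0.83111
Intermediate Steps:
l(z) = z
(l(-20) + 207)/(236 - 11) = (-20 + 207)/(236 - 11) = 187/225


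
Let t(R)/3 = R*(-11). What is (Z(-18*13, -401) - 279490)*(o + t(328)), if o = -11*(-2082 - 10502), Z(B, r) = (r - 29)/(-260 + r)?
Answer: -23573137896000/661 ≈ -3.5663e+10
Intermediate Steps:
Z(B, r) = (-29 + r)/(-260 + r)
t(R) = -33*R (t(R) = 3*(R*(-11)) = 3*(-11*R) = -33*R)
o = 138424 (o = -11*(-12584) = 138424)
(Z(-18*13, -401) - 279490)*(o + t(328)) = ((-29 - 401)/(-260 - 401) - 279490)*(138424 - 33*328) = (-430/(-661) - 279490)*(138424 - 10824) = (-1/661*(-430) - 279490)*127600 = (430/661 - 279490)*127600 = -184742460/661*127600 = -23573137896000/661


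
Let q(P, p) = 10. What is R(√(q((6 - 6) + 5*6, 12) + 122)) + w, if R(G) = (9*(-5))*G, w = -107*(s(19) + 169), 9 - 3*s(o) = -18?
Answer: -19046 - 90*√33 ≈ -19563.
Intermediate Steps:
s(o) = 9 (s(o) = 3 - ⅓*(-18) = 3 + 6 = 9)
w = -19046 (w = -107*(9 + 169) = -107*178 = -19046)
R(G) = -45*G
R(√(q((6 - 6) + 5*6, 12) + 122)) + w = -45*√(10 + 122) - 19046 = -90*√33 - 19046 = -19046 - 90*√33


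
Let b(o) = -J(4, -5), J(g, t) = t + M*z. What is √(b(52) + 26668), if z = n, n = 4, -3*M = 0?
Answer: √26673 ≈ 163.32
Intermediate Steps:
M = 0 (M = -⅓*0 = 0)
z = 4
J(g, t) = t (J(g, t) = t + 0*4 = t + 0 = t)
b(o) = 5 (b(o) = -1*(-5) = 5)
√(b(52) + 26668) = √(5 + 26668) = √26673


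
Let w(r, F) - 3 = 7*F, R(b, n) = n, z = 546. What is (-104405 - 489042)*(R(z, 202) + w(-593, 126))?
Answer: -645076889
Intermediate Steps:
w(r, F) = 3 + 7*F
(-104405 - 489042)*(R(z, 202) + w(-593, 126)) = (-104405 - 489042)*(202 + (3 + 7*126)) = -593447*(202 + (3 + 882)) = -593447*(202 + 885) = -593447*1087 = -645076889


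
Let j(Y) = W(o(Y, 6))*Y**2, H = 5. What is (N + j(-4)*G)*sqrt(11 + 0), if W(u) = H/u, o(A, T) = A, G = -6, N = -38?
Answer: 82*sqrt(11) ≈ 271.96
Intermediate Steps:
W(u) = 5/u
j(Y) = 5*Y (j(Y) = (5/Y)*Y**2 = 5*Y)
(N + j(-4)*G)*sqrt(11 + 0) = (-38 + (5*(-4))*(-6))*sqrt(11 + 0) = (-38 - 20*(-6))*sqrt(11) = (-38 + 120)*sqrt(11) = 82*sqrt(11)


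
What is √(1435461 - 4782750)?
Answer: 3*I*√371921 ≈ 1829.6*I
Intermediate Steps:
√(1435461 - 4782750) = √(-3347289) = 3*I*√371921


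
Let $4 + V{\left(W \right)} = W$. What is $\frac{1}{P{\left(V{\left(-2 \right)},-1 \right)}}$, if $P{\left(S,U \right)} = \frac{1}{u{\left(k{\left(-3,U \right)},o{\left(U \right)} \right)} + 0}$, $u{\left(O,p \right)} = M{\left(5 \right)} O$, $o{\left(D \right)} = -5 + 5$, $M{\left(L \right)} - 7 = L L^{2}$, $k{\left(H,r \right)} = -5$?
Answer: $-660$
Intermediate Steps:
$V{\left(W \right)} = -4 + W$
$M{\left(L \right)} = 7 + L^{3}$ ($M{\left(L \right)} = 7 + L L^{2} = 7 + L^{3}$)
$o{\left(D \right)} = 0$
$u{\left(O,p \right)} = 132 O$ ($u{\left(O,p \right)} = \left(7 + 5^{3}\right) O = \left(7 + 125\right) O = 132 O$)
$P{\left(S,U \right)} = - \frac{1}{660}$ ($P{\left(S,U \right)} = \frac{1}{132 \left(-5\right) + 0} = \frac{1}{-660 + 0} = \frac{1}{-660} = - \frac{1}{660}$)
$\frac{1}{P{\left(V{\left(-2 \right)},-1 \right)}} = \frac{1}{- \frac{1}{660}} = -660$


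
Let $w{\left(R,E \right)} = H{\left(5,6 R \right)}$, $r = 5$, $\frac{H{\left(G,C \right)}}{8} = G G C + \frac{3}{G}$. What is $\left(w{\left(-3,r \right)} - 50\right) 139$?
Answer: $- \frac{2533414}{5} \approx -5.0668 \cdot 10^{5}$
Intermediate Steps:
$H{\left(G,C \right)} = \frac{24}{G} + 8 C G^{2}$ ($H{\left(G,C \right)} = 8 \left(G G C + \frac{3}{G}\right) = 8 \left(G^{2} C + \frac{3}{G}\right) = 8 \left(C G^{2} + \frac{3}{G}\right) = 8 \left(\frac{3}{G} + C G^{2}\right) = \frac{24}{G} + 8 C G^{2}$)
$w{\left(R,E \right)} = \frac{24}{5} + 1200 R$ ($w{\left(R,E \right)} = \frac{8 \left(3 + 6 R 5^{3}\right)}{5} = 8 \cdot \frac{1}{5} \left(3 + 6 R 125\right) = 8 \cdot \frac{1}{5} \left(3 + 750 R\right) = \frac{24}{5} + 1200 R$)
$\left(w{\left(-3,r \right)} - 50\right) 139 = \left(\left(\frac{24}{5} + 1200 \left(-3\right)\right) - 50\right) 139 = \left(\left(\frac{24}{5} - 3600\right) - 50\right) 139 = \left(- \frac{17976}{5} - 50\right) 139 = \left(- \frac{18226}{5}\right) 139 = - \frac{2533414}{5}$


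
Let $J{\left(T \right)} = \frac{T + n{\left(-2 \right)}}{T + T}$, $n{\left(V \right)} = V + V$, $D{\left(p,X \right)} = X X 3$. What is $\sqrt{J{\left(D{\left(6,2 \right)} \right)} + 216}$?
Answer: $\frac{\sqrt{1947}}{3} \approx 14.708$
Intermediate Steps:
$D{\left(p,X \right)} = 3 X^{2}$ ($D{\left(p,X \right)} = X^{2} \cdot 3 = 3 X^{2}$)
$n{\left(V \right)} = 2 V$
$J{\left(T \right)} = \frac{-4 + T}{2 T}$ ($J{\left(T \right)} = \frac{T + 2 \left(-2\right)}{T + T} = \frac{T - 4}{2 T} = \left(-4 + T\right) \frac{1}{2 T} = \frac{-4 + T}{2 T}$)
$\sqrt{J{\left(D{\left(6,2 \right)} \right)} + 216} = \sqrt{\frac{-4 + 3 \cdot 2^{2}}{2 \cdot 3 \cdot 2^{2}} + 216} = \sqrt{\frac{-4 + 3 \cdot 4}{2 \cdot 3 \cdot 4} + 216} = \sqrt{\frac{-4 + 12}{2 \cdot 12} + 216} = \sqrt{\frac{1}{2} \cdot \frac{1}{12} \cdot 8 + 216} = \sqrt{\frac{1}{3} + 216} = \sqrt{\frac{649}{3}} = \frac{\sqrt{1947}}{3}$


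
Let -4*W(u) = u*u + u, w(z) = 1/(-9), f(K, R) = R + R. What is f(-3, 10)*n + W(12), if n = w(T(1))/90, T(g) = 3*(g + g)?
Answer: -3161/81 ≈ -39.025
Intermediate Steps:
T(g) = 6*g (T(g) = 3*(2*g) = 6*g)
f(K, R) = 2*R
w(z) = -⅑
n = -1/810 (n = -⅑/90 = -⅑*1/90 = -1/810 ≈ -0.0012346)
W(u) = -u/4 - u²/4 (W(u) = -(u*u + u)/4 = -(u² + u)/4 = -(u + u²)/4 = -u/4 - u²/4)
f(-3, 10)*n + W(12) = (2*10)*(-1/810) - ¼*12*(1 + 12) = 20*(-1/810) - ¼*12*13 = -2/81 - 39 = -3161/81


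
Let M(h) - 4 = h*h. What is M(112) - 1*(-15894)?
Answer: 28442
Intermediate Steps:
M(h) = 4 + h² (M(h) = 4 + h*h = 4 + h²)
M(112) - 1*(-15894) = (4 + 112²) - 1*(-15894) = (4 + 12544) + 15894 = 12548 + 15894 = 28442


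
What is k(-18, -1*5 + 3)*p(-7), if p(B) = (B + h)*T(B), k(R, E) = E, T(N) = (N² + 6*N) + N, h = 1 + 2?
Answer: 0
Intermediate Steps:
h = 3
T(N) = N² + 7*N
p(B) = B*(3 + B)*(7 + B) (p(B) = (B + 3)*(B*(7 + B)) = (3 + B)*(B*(7 + B)) = B*(3 + B)*(7 + B))
k(-18, -1*5 + 3)*p(-7) = (-1*5 + 3)*(-7*(3 - 7)*(7 - 7)) = (-5 + 3)*(-7*(-4)*0) = -2*0 = 0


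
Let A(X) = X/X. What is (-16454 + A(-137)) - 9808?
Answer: -26261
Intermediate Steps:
A(X) = 1
(-16454 + A(-137)) - 9808 = (-16454 + 1) - 9808 = -16453 - 9808 = -26261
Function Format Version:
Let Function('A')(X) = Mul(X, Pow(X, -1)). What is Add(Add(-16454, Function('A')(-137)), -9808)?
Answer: -26261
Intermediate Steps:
Function('A')(X) = 1
Add(Add(-16454, Function('A')(-137)), -9808) = Add(Add(-16454, 1), -9808) = Add(-16453, -9808) = -26261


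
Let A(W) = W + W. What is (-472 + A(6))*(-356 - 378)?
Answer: 337640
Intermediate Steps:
A(W) = 2*W
(-472 + A(6))*(-356 - 378) = (-472 + 2*6)*(-356 - 378) = (-472 + 12)*(-734) = -460*(-734) = 337640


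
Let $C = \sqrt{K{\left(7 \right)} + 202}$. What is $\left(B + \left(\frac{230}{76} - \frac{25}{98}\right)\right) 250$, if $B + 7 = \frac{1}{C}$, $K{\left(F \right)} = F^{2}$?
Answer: $- \frac{984250}{931} + \frac{250 \sqrt{251}}{251} \approx -1041.4$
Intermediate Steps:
$C = \sqrt{251}$ ($C = \sqrt{7^{2} + 202} = \sqrt{49 + 202} = \sqrt{251} \approx 15.843$)
$B = -7 + \frac{\sqrt{251}}{251}$ ($B = -7 + \frac{1}{\sqrt{251}} = -7 + \frac{\sqrt{251}}{251} \approx -6.9369$)
$\left(B + \left(\frac{230}{76} - \frac{25}{98}\right)\right) 250 = \left(\left(-7 + \frac{\sqrt{251}}{251}\right) + \left(\frac{230}{76} - \frac{25}{98}\right)\right) 250 = \left(\left(-7 + \frac{\sqrt{251}}{251}\right) + \left(230 \cdot \frac{1}{76} - \frac{25}{98}\right)\right) 250 = \left(\left(-7 + \frac{\sqrt{251}}{251}\right) + \left(\frac{115}{38} - \frac{25}{98}\right)\right) 250 = \left(\left(-7 + \frac{\sqrt{251}}{251}\right) + \frac{2580}{931}\right) 250 = \left(- \frac{3937}{931} + \frac{\sqrt{251}}{251}\right) 250 = - \frac{984250}{931} + \frac{250 \sqrt{251}}{251}$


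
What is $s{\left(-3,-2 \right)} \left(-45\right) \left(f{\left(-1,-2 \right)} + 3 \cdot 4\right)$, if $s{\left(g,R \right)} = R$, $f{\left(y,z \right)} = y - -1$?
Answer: $1080$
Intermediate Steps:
$f{\left(y,z \right)} = 1 + y$ ($f{\left(y,z \right)} = y + 1 = 1 + y$)
$s{\left(-3,-2 \right)} \left(-45\right) \left(f{\left(-1,-2 \right)} + 3 \cdot 4\right) = \left(-2\right) \left(-45\right) \left(\left(1 - 1\right) + 3 \cdot 4\right) = 90 \left(0 + 12\right) = 90 \cdot 12 = 1080$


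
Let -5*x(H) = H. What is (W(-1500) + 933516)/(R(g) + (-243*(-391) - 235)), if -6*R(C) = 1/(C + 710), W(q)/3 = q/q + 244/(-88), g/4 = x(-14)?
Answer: 222171808230/22556784833 ≈ 9.8494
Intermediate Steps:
x(H) = -H/5
g = 56/5 (g = 4*(-⅕*(-14)) = 4*(14/5) = 56/5 ≈ 11.200)
W(q) = -117/22 (W(q) = 3*(q/q + 244/(-88)) = 3*(1 + 244*(-1/88)) = 3*(1 - 61/22) = 3*(-39/22) = -117/22)
R(C) = -1/(6*(710 + C)) (R(C) = -1/(6*(C + 710)) = -1/(6*(710 + C)))
(W(-1500) + 933516)/(R(g) + (-243*(-391) - 235)) = (-117/22 + 933516)/(-1/(4260 + 6*(56/5)) + (-243*(-391) - 235)) = 20537235/(22*(-1/(4260 + 336/5) + (95013 - 235))) = 20537235/(22*(-1/21636/5 + 94778)) = 20537235/(22*(-1*5/21636 + 94778)) = 20537235/(22*(-5/21636 + 94778)) = 20537235/(22*(2050616803/21636)) = (20537235/22)*(21636/2050616803) = 222171808230/22556784833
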